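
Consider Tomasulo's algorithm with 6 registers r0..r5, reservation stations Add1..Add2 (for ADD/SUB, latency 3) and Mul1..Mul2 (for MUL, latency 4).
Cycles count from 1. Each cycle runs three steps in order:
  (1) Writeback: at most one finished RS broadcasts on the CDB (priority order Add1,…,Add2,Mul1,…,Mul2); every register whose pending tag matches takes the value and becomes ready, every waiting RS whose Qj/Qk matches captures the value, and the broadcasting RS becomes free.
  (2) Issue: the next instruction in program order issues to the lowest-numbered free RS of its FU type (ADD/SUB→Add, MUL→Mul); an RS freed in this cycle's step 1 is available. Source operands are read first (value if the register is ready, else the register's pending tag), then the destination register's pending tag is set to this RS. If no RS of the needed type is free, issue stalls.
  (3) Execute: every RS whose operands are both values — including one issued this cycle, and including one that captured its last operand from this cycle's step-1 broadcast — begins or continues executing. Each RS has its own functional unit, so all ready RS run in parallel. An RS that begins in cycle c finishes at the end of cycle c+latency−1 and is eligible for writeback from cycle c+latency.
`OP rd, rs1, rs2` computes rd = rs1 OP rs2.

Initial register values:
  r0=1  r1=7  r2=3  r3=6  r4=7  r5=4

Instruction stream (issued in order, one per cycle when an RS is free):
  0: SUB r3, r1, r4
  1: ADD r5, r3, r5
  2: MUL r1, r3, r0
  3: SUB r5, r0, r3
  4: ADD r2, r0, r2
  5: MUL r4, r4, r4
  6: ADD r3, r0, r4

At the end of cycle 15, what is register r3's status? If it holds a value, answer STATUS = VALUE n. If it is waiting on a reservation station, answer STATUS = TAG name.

c1: issue SUB r3<-Add1 | r0:1,r1:7,r2:3,r3:Add1,r4:7,r5:4
c2: issue ADD r5<-Add2 | r0:1,r1:7,r2:3,r3:Add1,r4:7,r5:Add2
c3: issue MUL r1<-Mul1 | r0:1,r1:Mul1,r2:3,r3:Add1,r4:7,r5:Add2
c4: CDB Add1=0; issue SUB r5<-Add1 | r0:1,r1:Mul1,r2:3,r3:0,r4:7,r5:Add1
c5: stall | r0:1,r1:Mul1,r2:3,r3:0,r4:7,r5:Add1
c6: stall | r0:1,r1:Mul1,r2:3,r3:0,r4:7,r5:Add1
c7: CDB Add1=1; issue ADD r2<-Add1 | r0:1,r1:Mul1,r2:Add1,r3:0,r4:7,r5:1
c8: CDB Add2=4; issue MUL r4<-Mul2 | r0:1,r1:Mul1,r2:Add1,r3:0,r4:Mul2,r5:1
c9: CDB Mul1=0; issue ADD r3<-Add2 | r0:1,r1:0,r2:Add1,r3:Add2,r4:Mul2,r5:1
c10: CDB Add1=4 | r0:1,r1:0,r2:4,r3:Add2,r4:Mul2,r5:1
c11: - | r0:1,r1:0,r2:4,r3:Add2,r4:Mul2,r5:1
c12: CDB Mul2=49 | r0:1,r1:0,r2:4,r3:Add2,r4:49,r5:1
c13: - | r0:1,r1:0,r2:4,r3:Add2,r4:49,r5:1
c14: - | r0:1,r1:0,r2:4,r3:Add2,r4:49,r5:1
c15: CDB Add2=50 | r0:1,r1:0,r2:4,r3:50,r4:49,r5:1

STATUS = VALUE 50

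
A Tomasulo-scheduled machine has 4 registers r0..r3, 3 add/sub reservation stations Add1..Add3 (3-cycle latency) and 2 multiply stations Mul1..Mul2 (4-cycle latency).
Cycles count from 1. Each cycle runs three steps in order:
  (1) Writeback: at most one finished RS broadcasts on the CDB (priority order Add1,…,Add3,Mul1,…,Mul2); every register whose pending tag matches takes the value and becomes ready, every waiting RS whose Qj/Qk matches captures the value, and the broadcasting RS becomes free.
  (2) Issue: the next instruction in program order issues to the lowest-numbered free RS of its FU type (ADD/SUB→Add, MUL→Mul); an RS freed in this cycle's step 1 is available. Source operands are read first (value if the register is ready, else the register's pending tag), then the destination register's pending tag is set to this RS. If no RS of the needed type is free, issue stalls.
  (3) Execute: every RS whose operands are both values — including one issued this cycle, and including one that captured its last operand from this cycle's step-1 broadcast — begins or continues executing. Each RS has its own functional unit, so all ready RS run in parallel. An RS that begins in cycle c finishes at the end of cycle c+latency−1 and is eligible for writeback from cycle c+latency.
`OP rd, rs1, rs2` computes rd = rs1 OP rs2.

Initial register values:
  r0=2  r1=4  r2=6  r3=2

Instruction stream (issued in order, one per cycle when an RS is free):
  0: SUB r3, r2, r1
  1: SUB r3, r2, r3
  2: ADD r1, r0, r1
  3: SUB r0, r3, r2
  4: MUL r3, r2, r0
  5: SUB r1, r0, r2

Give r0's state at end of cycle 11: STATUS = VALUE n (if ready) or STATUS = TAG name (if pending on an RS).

STATUS = VALUE -2

c1: issue SUB r3<-Add1 | r0:2,r1:4,r2:6,r3:Add1
c2: issue SUB r3<-Add2 | r0:2,r1:4,r2:6,r3:Add2
c3: issue ADD r1<-Add3 | r0:2,r1:Add3,r2:6,r3:Add2
c4: CDB Add1=2; issue SUB r0<-Add1 | r0:Add1,r1:Add3,r2:6,r3:Add2
c5: issue MUL r3<-Mul1 | r0:Add1,r1:Add3,r2:6,r3:Mul1
c6: CDB Add3=6; issue SUB r1<-Add3 | r0:Add1,r1:Add3,r2:6,r3:Mul1
c7: CDB Add2=4 | r0:Add1,r1:Add3,r2:6,r3:Mul1
c8: - | r0:Add1,r1:Add3,r2:6,r3:Mul1
c9: - | r0:Add1,r1:Add3,r2:6,r3:Mul1
c10: CDB Add1=-2 | r0:-2,r1:Add3,r2:6,r3:Mul1
c11: - | r0:-2,r1:Add3,r2:6,r3:Mul1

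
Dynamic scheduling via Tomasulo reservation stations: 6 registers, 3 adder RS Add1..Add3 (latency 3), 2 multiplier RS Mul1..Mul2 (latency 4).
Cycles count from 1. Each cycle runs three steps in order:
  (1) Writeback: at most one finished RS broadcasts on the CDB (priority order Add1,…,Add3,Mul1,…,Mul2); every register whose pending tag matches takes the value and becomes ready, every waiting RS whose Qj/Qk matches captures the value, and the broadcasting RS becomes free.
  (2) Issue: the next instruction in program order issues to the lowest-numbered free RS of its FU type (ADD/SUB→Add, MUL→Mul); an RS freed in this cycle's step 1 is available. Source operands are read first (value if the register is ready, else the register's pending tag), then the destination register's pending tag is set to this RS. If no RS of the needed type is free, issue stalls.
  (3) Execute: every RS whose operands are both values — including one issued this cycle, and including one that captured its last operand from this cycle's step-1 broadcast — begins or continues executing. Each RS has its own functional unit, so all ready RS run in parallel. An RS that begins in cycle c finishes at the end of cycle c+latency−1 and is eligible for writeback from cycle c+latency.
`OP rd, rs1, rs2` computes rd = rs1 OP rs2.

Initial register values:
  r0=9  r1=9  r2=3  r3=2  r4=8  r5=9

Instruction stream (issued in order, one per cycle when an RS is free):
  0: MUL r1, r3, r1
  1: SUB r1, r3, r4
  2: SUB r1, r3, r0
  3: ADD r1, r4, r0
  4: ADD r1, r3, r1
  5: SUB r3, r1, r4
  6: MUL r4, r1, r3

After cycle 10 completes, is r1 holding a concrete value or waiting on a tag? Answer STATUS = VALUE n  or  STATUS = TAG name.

STATUS = VALUE 19

  c1: issue MUL r1<-Mul1  regs: r0:9,r1:Mul1,r2:3,r3:2,r4:8,r5:9
  c2: issue SUB r1<-Add1  regs: r0:9,r1:Add1,r2:3,r3:2,r4:8,r5:9
  c3: issue SUB r1<-Add2  regs: r0:9,r1:Add2,r2:3,r3:2,r4:8,r5:9
  c4: issue ADD r1<-Add3  regs: r0:9,r1:Add3,r2:3,r3:2,r4:8,r5:9
  c5: CDB Add1=-6; issue ADD r1<-Add1  regs: r0:9,r1:Add1,r2:3,r3:2,r4:8,r5:9
  c6: CDB Add2=-7; issue SUB r3<-Add2  regs: r0:9,r1:Add1,r2:3,r3:Add2,r4:8,r5:9
  c7: CDB Add3=17; issue MUL r4<-Mul2  regs: r0:9,r1:Add1,r2:3,r3:Add2,r4:Mul2,r5:9
  c8: CDB Mul1=18  regs: r0:9,r1:Add1,r2:3,r3:Add2,r4:Mul2,r5:9
  c9: -  regs: r0:9,r1:Add1,r2:3,r3:Add2,r4:Mul2,r5:9
  c10: CDB Add1=19  regs: r0:9,r1:19,r2:3,r3:Add2,r4:Mul2,r5:9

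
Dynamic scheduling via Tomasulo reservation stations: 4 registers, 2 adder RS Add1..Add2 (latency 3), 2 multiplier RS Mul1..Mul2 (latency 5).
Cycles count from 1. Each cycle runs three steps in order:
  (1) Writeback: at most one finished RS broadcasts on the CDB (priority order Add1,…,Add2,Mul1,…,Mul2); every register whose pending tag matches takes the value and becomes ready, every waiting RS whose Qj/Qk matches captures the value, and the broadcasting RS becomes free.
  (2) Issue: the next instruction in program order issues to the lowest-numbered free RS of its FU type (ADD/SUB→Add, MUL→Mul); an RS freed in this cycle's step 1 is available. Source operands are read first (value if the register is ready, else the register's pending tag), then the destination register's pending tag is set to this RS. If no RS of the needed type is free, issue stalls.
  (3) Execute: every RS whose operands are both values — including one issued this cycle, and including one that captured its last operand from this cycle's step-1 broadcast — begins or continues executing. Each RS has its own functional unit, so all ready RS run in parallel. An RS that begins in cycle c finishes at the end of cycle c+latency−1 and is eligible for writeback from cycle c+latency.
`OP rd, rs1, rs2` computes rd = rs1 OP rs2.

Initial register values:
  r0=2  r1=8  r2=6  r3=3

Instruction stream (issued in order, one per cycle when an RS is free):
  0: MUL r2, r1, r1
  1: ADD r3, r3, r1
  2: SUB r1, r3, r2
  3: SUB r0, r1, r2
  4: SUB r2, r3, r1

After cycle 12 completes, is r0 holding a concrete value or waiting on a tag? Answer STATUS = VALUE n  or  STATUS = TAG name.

STATUS = VALUE -117

cycle 1: issue MUL r2<-Mul1 // r0:2,r1:8,r2:Mul1,r3:3
cycle 2: issue ADD r3<-Add1 // r0:2,r1:8,r2:Mul1,r3:Add1
cycle 3: issue SUB r1<-Add2 // r0:2,r1:Add2,r2:Mul1,r3:Add1
cycle 4: stall // r0:2,r1:Add2,r2:Mul1,r3:Add1
cycle 5: CDB Add1=11; issue SUB r0<-Add1 // r0:Add1,r1:Add2,r2:Mul1,r3:11
cycle 6: CDB Mul1=64; stall // r0:Add1,r1:Add2,r2:64,r3:11
cycle 7: stall // r0:Add1,r1:Add2,r2:64,r3:11
cycle 8: stall // r0:Add1,r1:Add2,r2:64,r3:11
cycle 9: CDB Add2=-53; issue SUB r2<-Add2 // r0:Add1,r1:-53,r2:Add2,r3:11
cycle 10: - // r0:Add1,r1:-53,r2:Add2,r3:11
cycle 11: - // r0:Add1,r1:-53,r2:Add2,r3:11
cycle 12: CDB Add1=-117 // r0:-117,r1:-53,r2:Add2,r3:11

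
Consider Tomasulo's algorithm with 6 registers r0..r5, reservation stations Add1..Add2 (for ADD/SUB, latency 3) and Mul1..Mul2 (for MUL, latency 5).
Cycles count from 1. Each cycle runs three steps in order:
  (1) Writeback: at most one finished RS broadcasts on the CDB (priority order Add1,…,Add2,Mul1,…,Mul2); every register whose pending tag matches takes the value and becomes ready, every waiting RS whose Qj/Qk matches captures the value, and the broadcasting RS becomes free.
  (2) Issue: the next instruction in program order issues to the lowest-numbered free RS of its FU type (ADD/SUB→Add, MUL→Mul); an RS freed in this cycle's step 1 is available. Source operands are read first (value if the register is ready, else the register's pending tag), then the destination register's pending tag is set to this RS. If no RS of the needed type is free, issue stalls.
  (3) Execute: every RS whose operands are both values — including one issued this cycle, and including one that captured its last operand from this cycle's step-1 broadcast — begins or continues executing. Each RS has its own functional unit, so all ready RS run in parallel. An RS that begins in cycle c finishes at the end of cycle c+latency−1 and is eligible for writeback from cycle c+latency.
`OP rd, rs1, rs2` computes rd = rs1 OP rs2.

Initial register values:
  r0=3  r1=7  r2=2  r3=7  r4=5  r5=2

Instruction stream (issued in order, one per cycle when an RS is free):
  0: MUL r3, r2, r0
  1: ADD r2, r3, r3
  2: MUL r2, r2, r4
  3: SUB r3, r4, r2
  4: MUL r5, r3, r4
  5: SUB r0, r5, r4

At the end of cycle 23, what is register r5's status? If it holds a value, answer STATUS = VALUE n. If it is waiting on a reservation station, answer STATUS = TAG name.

STATUS = VALUE -275

c1: issue MUL r3<-Mul1 | r0:3,r1:7,r2:2,r3:Mul1,r4:5,r5:2
c2: issue ADD r2<-Add1 | r0:3,r1:7,r2:Add1,r3:Mul1,r4:5,r5:2
c3: issue MUL r2<-Mul2 | r0:3,r1:7,r2:Mul2,r3:Mul1,r4:5,r5:2
c4: issue SUB r3<-Add2 | r0:3,r1:7,r2:Mul2,r3:Add2,r4:5,r5:2
c5: stall | r0:3,r1:7,r2:Mul2,r3:Add2,r4:5,r5:2
c6: CDB Mul1=6; issue MUL r5<-Mul1 | r0:3,r1:7,r2:Mul2,r3:Add2,r4:5,r5:Mul1
c7: stall | r0:3,r1:7,r2:Mul2,r3:Add2,r4:5,r5:Mul1
c8: stall | r0:3,r1:7,r2:Mul2,r3:Add2,r4:5,r5:Mul1
c9: CDB Add1=12; issue SUB r0<-Add1 | r0:Add1,r1:7,r2:Mul2,r3:Add2,r4:5,r5:Mul1
c10: - | r0:Add1,r1:7,r2:Mul2,r3:Add2,r4:5,r5:Mul1
c11: - | r0:Add1,r1:7,r2:Mul2,r3:Add2,r4:5,r5:Mul1
c12: - | r0:Add1,r1:7,r2:Mul2,r3:Add2,r4:5,r5:Mul1
c13: - | r0:Add1,r1:7,r2:Mul2,r3:Add2,r4:5,r5:Mul1
c14: CDB Mul2=60 | r0:Add1,r1:7,r2:60,r3:Add2,r4:5,r5:Mul1
c15: - | r0:Add1,r1:7,r2:60,r3:Add2,r4:5,r5:Mul1
c16: - | r0:Add1,r1:7,r2:60,r3:Add2,r4:5,r5:Mul1
c17: CDB Add2=-55 | r0:Add1,r1:7,r2:60,r3:-55,r4:5,r5:Mul1
c18: - | r0:Add1,r1:7,r2:60,r3:-55,r4:5,r5:Mul1
c19: - | r0:Add1,r1:7,r2:60,r3:-55,r4:5,r5:Mul1
c20: - | r0:Add1,r1:7,r2:60,r3:-55,r4:5,r5:Mul1
c21: - | r0:Add1,r1:7,r2:60,r3:-55,r4:5,r5:Mul1
c22: CDB Mul1=-275 | r0:Add1,r1:7,r2:60,r3:-55,r4:5,r5:-275
c23: - | r0:Add1,r1:7,r2:60,r3:-55,r4:5,r5:-275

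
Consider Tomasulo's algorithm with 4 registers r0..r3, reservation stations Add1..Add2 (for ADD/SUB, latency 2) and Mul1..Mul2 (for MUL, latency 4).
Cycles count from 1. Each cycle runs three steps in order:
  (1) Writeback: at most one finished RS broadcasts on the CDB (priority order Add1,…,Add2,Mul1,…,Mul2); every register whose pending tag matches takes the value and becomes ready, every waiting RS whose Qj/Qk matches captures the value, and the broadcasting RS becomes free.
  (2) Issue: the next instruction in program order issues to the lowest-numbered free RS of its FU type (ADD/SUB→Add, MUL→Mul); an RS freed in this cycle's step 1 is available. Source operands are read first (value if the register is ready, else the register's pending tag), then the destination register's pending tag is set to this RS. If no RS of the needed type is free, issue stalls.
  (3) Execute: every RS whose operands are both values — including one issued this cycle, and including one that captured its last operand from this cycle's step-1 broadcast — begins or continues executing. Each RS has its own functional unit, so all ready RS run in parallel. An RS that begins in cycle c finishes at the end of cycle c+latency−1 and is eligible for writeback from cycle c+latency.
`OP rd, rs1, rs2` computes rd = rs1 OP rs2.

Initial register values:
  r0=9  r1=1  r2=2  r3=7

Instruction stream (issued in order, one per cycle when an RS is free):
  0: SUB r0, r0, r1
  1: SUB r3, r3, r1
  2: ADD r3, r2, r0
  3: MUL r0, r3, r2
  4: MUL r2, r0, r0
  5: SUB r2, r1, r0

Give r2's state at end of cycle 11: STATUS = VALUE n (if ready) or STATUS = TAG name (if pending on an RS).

  c1: issue SUB r0<-Add1  regs: r0:Add1,r1:1,r2:2,r3:7
  c2: issue SUB r3<-Add2  regs: r0:Add1,r1:1,r2:2,r3:Add2
  c3: CDB Add1=8; issue ADD r3<-Add1  regs: r0:8,r1:1,r2:2,r3:Add1
  c4: CDB Add2=6; issue MUL r0<-Mul1  regs: r0:Mul1,r1:1,r2:2,r3:Add1
  c5: CDB Add1=10; issue MUL r2<-Mul2  regs: r0:Mul1,r1:1,r2:Mul2,r3:10
  c6: issue SUB r2<-Add1  regs: r0:Mul1,r1:1,r2:Add1,r3:10
  c7: -  regs: r0:Mul1,r1:1,r2:Add1,r3:10
  c8: -  regs: r0:Mul1,r1:1,r2:Add1,r3:10
  c9: CDB Mul1=20  regs: r0:20,r1:1,r2:Add1,r3:10
  c10: -  regs: r0:20,r1:1,r2:Add1,r3:10
  c11: CDB Add1=-19  regs: r0:20,r1:1,r2:-19,r3:10

STATUS = VALUE -19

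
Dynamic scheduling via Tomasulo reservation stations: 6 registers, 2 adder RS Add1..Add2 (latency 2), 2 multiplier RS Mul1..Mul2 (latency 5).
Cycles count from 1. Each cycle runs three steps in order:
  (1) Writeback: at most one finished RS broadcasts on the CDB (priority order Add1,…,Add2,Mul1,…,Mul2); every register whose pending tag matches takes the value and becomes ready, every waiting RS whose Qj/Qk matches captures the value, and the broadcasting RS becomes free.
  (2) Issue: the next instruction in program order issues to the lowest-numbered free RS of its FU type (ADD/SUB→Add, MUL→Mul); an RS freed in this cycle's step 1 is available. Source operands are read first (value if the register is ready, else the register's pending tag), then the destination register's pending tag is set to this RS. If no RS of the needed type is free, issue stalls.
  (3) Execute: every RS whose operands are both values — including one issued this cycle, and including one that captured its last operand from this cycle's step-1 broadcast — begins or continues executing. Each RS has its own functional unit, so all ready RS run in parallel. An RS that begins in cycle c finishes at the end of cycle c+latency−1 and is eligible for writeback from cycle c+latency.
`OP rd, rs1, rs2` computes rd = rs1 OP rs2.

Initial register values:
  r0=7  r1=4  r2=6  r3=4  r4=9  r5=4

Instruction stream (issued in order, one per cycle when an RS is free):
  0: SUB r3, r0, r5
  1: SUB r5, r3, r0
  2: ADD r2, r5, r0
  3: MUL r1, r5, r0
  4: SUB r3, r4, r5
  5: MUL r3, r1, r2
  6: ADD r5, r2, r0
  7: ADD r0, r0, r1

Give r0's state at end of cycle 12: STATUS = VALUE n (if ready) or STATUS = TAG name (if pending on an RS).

  c1: issue SUB r3<-Add1  regs: r0:7,r1:4,r2:6,r3:Add1,r4:9,r5:4
  c2: issue SUB r5<-Add2  regs: r0:7,r1:4,r2:6,r3:Add1,r4:9,r5:Add2
  c3: CDB Add1=3; issue ADD r2<-Add1  regs: r0:7,r1:4,r2:Add1,r3:3,r4:9,r5:Add2
  c4: issue MUL r1<-Mul1  regs: r0:7,r1:Mul1,r2:Add1,r3:3,r4:9,r5:Add2
  c5: CDB Add2=-4; issue SUB r3<-Add2  regs: r0:7,r1:Mul1,r2:Add1,r3:Add2,r4:9,r5:-4
  c6: issue MUL r3<-Mul2  regs: r0:7,r1:Mul1,r2:Add1,r3:Mul2,r4:9,r5:-4
  c7: CDB Add1=3; issue ADD r5<-Add1  regs: r0:7,r1:Mul1,r2:3,r3:Mul2,r4:9,r5:Add1
  c8: CDB Add2=13; issue ADD r0<-Add2  regs: r0:Add2,r1:Mul1,r2:3,r3:Mul2,r4:9,r5:Add1
  c9: CDB Add1=10  regs: r0:Add2,r1:Mul1,r2:3,r3:Mul2,r4:9,r5:10
  c10: CDB Mul1=-28  regs: r0:Add2,r1:-28,r2:3,r3:Mul2,r4:9,r5:10
  c11: -  regs: r0:Add2,r1:-28,r2:3,r3:Mul2,r4:9,r5:10
  c12: CDB Add2=-21  regs: r0:-21,r1:-28,r2:3,r3:Mul2,r4:9,r5:10

STATUS = VALUE -21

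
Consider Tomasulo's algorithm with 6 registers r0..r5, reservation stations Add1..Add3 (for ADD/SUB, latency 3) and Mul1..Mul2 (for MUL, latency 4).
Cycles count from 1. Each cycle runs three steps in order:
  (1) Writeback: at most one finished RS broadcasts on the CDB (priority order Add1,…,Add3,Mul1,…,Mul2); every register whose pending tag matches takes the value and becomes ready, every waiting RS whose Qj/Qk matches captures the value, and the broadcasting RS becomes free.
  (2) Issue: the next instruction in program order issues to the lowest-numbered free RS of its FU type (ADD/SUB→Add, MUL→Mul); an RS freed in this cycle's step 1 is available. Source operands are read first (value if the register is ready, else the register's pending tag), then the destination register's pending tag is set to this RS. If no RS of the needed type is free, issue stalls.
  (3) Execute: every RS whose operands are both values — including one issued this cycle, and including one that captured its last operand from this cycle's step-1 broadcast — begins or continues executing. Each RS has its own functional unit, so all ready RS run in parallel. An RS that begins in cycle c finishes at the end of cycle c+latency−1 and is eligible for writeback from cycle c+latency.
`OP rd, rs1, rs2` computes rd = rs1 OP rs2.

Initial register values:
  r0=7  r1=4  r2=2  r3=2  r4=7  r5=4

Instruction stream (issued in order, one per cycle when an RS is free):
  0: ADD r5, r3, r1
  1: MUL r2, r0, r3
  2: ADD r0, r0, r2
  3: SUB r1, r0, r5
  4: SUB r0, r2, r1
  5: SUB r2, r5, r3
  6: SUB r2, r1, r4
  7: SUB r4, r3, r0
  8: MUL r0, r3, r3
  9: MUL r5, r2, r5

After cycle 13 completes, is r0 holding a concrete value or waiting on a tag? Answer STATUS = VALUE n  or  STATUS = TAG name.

STATUS = TAG Add3

  c1: issue ADD r5<-Add1  regs: r0:7,r1:4,r2:2,r3:2,r4:7,r5:Add1
  c2: issue MUL r2<-Mul1  regs: r0:7,r1:4,r2:Mul1,r3:2,r4:7,r5:Add1
  c3: issue ADD r0<-Add2  regs: r0:Add2,r1:4,r2:Mul1,r3:2,r4:7,r5:Add1
  c4: CDB Add1=6; issue SUB r1<-Add1  regs: r0:Add2,r1:Add1,r2:Mul1,r3:2,r4:7,r5:6
  c5: issue SUB r0<-Add3  regs: r0:Add3,r1:Add1,r2:Mul1,r3:2,r4:7,r5:6
  c6: CDB Mul1=14; stall  regs: r0:Add3,r1:Add1,r2:14,r3:2,r4:7,r5:6
  c7: stall  regs: r0:Add3,r1:Add1,r2:14,r3:2,r4:7,r5:6
  c8: stall  regs: r0:Add3,r1:Add1,r2:14,r3:2,r4:7,r5:6
  c9: CDB Add2=21; issue SUB r2<-Add2  regs: r0:Add3,r1:Add1,r2:Add2,r3:2,r4:7,r5:6
  c10: stall  regs: r0:Add3,r1:Add1,r2:Add2,r3:2,r4:7,r5:6
  c11: stall  regs: r0:Add3,r1:Add1,r2:Add2,r3:2,r4:7,r5:6
  c12: CDB Add1=15; issue SUB r2<-Add1  regs: r0:Add3,r1:15,r2:Add1,r3:2,r4:7,r5:6
  c13: CDB Add2=4; issue SUB r4<-Add2  regs: r0:Add3,r1:15,r2:Add1,r3:2,r4:Add2,r5:6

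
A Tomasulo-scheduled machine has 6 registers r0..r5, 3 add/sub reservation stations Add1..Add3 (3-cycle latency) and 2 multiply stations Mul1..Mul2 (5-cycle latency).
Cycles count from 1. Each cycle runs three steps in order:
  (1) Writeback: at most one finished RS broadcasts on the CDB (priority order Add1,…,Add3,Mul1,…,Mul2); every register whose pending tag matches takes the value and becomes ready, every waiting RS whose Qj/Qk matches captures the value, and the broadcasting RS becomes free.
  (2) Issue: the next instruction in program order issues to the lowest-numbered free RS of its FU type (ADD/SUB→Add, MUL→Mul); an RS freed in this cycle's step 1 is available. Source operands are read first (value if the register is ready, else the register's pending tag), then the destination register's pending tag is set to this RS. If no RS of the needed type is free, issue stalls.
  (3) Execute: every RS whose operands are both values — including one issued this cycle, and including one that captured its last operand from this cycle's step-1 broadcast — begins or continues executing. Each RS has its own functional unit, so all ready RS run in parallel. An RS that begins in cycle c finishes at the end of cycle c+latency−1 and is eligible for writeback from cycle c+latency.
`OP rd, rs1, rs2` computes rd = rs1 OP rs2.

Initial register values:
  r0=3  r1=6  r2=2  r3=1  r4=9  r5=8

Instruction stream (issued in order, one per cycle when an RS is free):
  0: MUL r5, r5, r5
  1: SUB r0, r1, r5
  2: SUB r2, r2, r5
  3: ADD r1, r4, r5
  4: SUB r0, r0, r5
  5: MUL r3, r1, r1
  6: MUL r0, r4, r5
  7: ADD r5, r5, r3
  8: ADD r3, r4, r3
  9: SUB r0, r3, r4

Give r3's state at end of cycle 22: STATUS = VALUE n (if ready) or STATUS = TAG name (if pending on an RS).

  c1: issue MUL r5<-Mul1  regs: r0:3,r1:6,r2:2,r3:1,r4:9,r5:Mul1
  c2: issue SUB r0<-Add1  regs: r0:Add1,r1:6,r2:2,r3:1,r4:9,r5:Mul1
  c3: issue SUB r2<-Add2  regs: r0:Add1,r1:6,r2:Add2,r3:1,r4:9,r5:Mul1
  c4: issue ADD r1<-Add3  regs: r0:Add1,r1:Add3,r2:Add2,r3:1,r4:9,r5:Mul1
  c5: stall  regs: r0:Add1,r1:Add3,r2:Add2,r3:1,r4:9,r5:Mul1
  c6: CDB Mul1=64; stall  regs: r0:Add1,r1:Add3,r2:Add2,r3:1,r4:9,r5:64
  c7: stall  regs: r0:Add1,r1:Add3,r2:Add2,r3:1,r4:9,r5:64
  c8: stall  regs: r0:Add1,r1:Add3,r2:Add2,r3:1,r4:9,r5:64
  c9: CDB Add1=-58; issue SUB r0<-Add1  regs: r0:Add1,r1:Add3,r2:Add2,r3:1,r4:9,r5:64
  c10: CDB Add2=-62; issue MUL r3<-Mul1  regs: r0:Add1,r1:Add3,r2:-62,r3:Mul1,r4:9,r5:64
  c11: CDB Add3=73; issue MUL r0<-Mul2  regs: r0:Mul2,r1:73,r2:-62,r3:Mul1,r4:9,r5:64
  c12: CDB Add1=-122; issue ADD r5<-Add1  regs: r0:Mul2,r1:73,r2:-62,r3:Mul1,r4:9,r5:Add1
  c13: issue ADD r3<-Add2  regs: r0:Mul2,r1:73,r2:-62,r3:Add2,r4:9,r5:Add1
  c14: issue SUB r0<-Add3  regs: r0:Add3,r1:73,r2:-62,r3:Add2,r4:9,r5:Add1
  c15: -  regs: r0:Add3,r1:73,r2:-62,r3:Add2,r4:9,r5:Add1
  c16: CDB Mul1=5329  regs: r0:Add3,r1:73,r2:-62,r3:Add2,r4:9,r5:Add1
  c17: CDB Mul2=576  regs: r0:Add3,r1:73,r2:-62,r3:Add2,r4:9,r5:Add1
  c18: -  regs: r0:Add3,r1:73,r2:-62,r3:Add2,r4:9,r5:Add1
  c19: CDB Add1=5393  regs: r0:Add3,r1:73,r2:-62,r3:Add2,r4:9,r5:5393
  c20: CDB Add2=5338  regs: r0:Add3,r1:73,r2:-62,r3:5338,r4:9,r5:5393
  c21: -  regs: r0:Add3,r1:73,r2:-62,r3:5338,r4:9,r5:5393
  c22: -  regs: r0:Add3,r1:73,r2:-62,r3:5338,r4:9,r5:5393

STATUS = VALUE 5338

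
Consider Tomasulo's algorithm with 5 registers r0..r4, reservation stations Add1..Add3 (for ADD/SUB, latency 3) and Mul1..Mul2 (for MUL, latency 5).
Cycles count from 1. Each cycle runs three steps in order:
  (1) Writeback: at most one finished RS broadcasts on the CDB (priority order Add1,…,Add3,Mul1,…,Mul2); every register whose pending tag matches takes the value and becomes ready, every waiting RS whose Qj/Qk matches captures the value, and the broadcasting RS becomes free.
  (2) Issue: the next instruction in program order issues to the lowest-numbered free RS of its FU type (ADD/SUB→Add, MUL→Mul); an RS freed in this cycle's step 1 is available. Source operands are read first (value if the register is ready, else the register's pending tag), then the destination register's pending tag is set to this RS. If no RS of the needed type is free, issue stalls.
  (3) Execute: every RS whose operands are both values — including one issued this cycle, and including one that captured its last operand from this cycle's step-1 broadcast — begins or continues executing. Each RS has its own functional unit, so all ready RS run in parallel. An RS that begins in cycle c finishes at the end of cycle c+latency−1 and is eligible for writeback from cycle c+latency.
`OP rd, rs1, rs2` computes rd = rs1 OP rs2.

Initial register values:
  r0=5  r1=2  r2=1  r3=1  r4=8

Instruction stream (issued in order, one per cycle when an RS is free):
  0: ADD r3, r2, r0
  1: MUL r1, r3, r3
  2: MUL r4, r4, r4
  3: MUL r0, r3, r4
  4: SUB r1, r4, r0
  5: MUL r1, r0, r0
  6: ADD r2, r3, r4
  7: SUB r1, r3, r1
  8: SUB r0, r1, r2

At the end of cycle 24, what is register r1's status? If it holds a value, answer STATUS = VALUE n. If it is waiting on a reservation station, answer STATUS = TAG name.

cycle 1: issue ADD r3<-Add1 // r0:5,r1:2,r2:1,r3:Add1,r4:8
cycle 2: issue MUL r1<-Mul1 // r0:5,r1:Mul1,r2:1,r3:Add1,r4:8
cycle 3: issue MUL r4<-Mul2 // r0:5,r1:Mul1,r2:1,r3:Add1,r4:Mul2
cycle 4: CDB Add1=6; stall // r0:5,r1:Mul1,r2:1,r3:6,r4:Mul2
cycle 5: stall // r0:5,r1:Mul1,r2:1,r3:6,r4:Mul2
cycle 6: stall // r0:5,r1:Mul1,r2:1,r3:6,r4:Mul2
cycle 7: stall // r0:5,r1:Mul1,r2:1,r3:6,r4:Mul2
cycle 8: CDB Mul2=64; issue MUL r0<-Mul2 // r0:Mul2,r1:Mul1,r2:1,r3:6,r4:64
cycle 9: CDB Mul1=36; issue SUB r1<-Add1 // r0:Mul2,r1:Add1,r2:1,r3:6,r4:64
cycle 10: issue MUL r1<-Mul1 // r0:Mul2,r1:Mul1,r2:1,r3:6,r4:64
cycle 11: issue ADD r2<-Add2 // r0:Mul2,r1:Mul1,r2:Add2,r3:6,r4:64
cycle 12: issue SUB r1<-Add3 // r0:Mul2,r1:Add3,r2:Add2,r3:6,r4:64
cycle 13: CDB Mul2=384; stall // r0:384,r1:Add3,r2:Add2,r3:6,r4:64
cycle 14: CDB Add2=70; issue SUB r0<-Add2 // r0:Add2,r1:Add3,r2:70,r3:6,r4:64
cycle 15: - // r0:Add2,r1:Add3,r2:70,r3:6,r4:64
cycle 16: CDB Add1=-320 // r0:Add2,r1:Add3,r2:70,r3:6,r4:64
cycle 17: - // r0:Add2,r1:Add3,r2:70,r3:6,r4:64
cycle 18: CDB Mul1=147456 // r0:Add2,r1:Add3,r2:70,r3:6,r4:64
cycle 19: - // r0:Add2,r1:Add3,r2:70,r3:6,r4:64
cycle 20: - // r0:Add2,r1:Add3,r2:70,r3:6,r4:64
cycle 21: CDB Add3=-147450 // r0:Add2,r1:-147450,r2:70,r3:6,r4:64
cycle 22: - // r0:Add2,r1:-147450,r2:70,r3:6,r4:64
cycle 23: - // r0:Add2,r1:-147450,r2:70,r3:6,r4:64
cycle 24: CDB Add2=-147520 // r0:-147520,r1:-147450,r2:70,r3:6,r4:64

STATUS = VALUE -147450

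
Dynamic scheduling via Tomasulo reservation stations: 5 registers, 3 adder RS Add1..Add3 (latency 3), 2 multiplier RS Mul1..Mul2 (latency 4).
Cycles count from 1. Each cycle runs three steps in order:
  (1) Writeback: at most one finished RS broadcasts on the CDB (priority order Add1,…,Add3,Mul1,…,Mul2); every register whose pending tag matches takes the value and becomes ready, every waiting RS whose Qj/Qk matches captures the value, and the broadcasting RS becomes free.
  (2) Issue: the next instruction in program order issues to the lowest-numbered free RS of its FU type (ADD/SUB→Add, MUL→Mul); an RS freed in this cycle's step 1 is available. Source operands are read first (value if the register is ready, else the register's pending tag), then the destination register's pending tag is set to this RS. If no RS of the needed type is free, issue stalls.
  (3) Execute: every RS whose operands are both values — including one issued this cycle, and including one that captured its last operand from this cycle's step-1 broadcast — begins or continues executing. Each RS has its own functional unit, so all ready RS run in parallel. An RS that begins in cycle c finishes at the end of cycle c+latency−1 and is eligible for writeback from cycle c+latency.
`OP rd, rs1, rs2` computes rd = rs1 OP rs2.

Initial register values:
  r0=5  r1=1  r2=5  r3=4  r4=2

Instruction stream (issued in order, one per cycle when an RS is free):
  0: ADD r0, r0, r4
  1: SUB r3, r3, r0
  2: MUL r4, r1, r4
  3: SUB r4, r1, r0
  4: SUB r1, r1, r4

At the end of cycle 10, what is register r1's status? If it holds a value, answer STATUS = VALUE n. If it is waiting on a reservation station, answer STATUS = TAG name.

STATUS = VALUE 7

cycle 1: issue ADD r0<-Add1 // r0:Add1,r1:1,r2:5,r3:4,r4:2
cycle 2: issue SUB r3<-Add2 // r0:Add1,r1:1,r2:5,r3:Add2,r4:2
cycle 3: issue MUL r4<-Mul1 // r0:Add1,r1:1,r2:5,r3:Add2,r4:Mul1
cycle 4: CDB Add1=7; issue SUB r4<-Add1 // r0:7,r1:1,r2:5,r3:Add2,r4:Add1
cycle 5: issue SUB r1<-Add3 // r0:7,r1:Add3,r2:5,r3:Add2,r4:Add1
cycle 6: - // r0:7,r1:Add3,r2:5,r3:Add2,r4:Add1
cycle 7: CDB Add1=-6 // r0:7,r1:Add3,r2:5,r3:Add2,r4:-6
cycle 8: CDB Add2=-3 // r0:7,r1:Add3,r2:5,r3:-3,r4:-6
cycle 9: CDB Mul1=2 // r0:7,r1:Add3,r2:5,r3:-3,r4:-6
cycle 10: CDB Add3=7 // r0:7,r1:7,r2:5,r3:-3,r4:-6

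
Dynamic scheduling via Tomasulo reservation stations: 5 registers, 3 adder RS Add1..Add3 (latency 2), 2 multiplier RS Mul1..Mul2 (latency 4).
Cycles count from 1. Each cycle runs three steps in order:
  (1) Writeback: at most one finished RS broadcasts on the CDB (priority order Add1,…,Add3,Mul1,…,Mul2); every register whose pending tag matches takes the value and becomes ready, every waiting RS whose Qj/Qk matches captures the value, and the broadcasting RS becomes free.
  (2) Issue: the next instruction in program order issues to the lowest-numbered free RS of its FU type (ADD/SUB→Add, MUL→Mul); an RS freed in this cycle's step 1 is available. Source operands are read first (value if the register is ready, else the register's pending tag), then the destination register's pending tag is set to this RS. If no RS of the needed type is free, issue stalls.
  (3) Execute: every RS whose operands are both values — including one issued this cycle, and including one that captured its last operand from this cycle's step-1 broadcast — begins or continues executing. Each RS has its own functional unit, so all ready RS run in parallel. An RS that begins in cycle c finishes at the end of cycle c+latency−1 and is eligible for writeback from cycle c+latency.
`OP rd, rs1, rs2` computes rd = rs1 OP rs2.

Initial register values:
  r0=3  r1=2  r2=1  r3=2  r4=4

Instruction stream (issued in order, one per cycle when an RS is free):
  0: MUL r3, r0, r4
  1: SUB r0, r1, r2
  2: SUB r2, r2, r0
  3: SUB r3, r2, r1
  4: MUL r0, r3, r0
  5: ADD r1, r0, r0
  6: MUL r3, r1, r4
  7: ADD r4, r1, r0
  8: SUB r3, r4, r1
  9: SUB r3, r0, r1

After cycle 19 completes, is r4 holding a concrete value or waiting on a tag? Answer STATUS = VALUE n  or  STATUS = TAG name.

STATUS = VALUE -6

c1: issue MUL r3<-Mul1 | r0:3,r1:2,r2:1,r3:Mul1,r4:4
c2: issue SUB r0<-Add1 | r0:Add1,r1:2,r2:1,r3:Mul1,r4:4
c3: issue SUB r2<-Add2 | r0:Add1,r1:2,r2:Add2,r3:Mul1,r4:4
c4: CDB Add1=1; issue SUB r3<-Add1 | r0:1,r1:2,r2:Add2,r3:Add1,r4:4
c5: CDB Mul1=12; issue MUL r0<-Mul1 | r0:Mul1,r1:2,r2:Add2,r3:Add1,r4:4
c6: CDB Add2=0; issue ADD r1<-Add2 | r0:Mul1,r1:Add2,r2:0,r3:Add1,r4:4
c7: issue MUL r3<-Mul2 | r0:Mul1,r1:Add2,r2:0,r3:Mul2,r4:4
c8: CDB Add1=-2; issue ADD r4<-Add1 | r0:Mul1,r1:Add2,r2:0,r3:Mul2,r4:Add1
c9: issue SUB r3<-Add3 | r0:Mul1,r1:Add2,r2:0,r3:Add3,r4:Add1
c10: stall | r0:Mul1,r1:Add2,r2:0,r3:Add3,r4:Add1
c11: stall | r0:Mul1,r1:Add2,r2:0,r3:Add3,r4:Add1
c12: CDB Mul1=-2; stall | r0:-2,r1:Add2,r2:0,r3:Add3,r4:Add1
c13: stall | r0:-2,r1:Add2,r2:0,r3:Add3,r4:Add1
c14: CDB Add2=-4; issue SUB r3<-Add2 | r0:-2,r1:-4,r2:0,r3:Add2,r4:Add1
c15: - | r0:-2,r1:-4,r2:0,r3:Add2,r4:Add1
c16: CDB Add1=-6 | r0:-2,r1:-4,r2:0,r3:Add2,r4:-6
c17: CDB Add2=2 | r0:-2,r1:-4,r2:0,r3:2,r4:-6
c18: CDB Add3=-2 | r0:-2,r1:-4,r2:0,r3:2,r4:-6
c19: CDB Mul2=-16 | r0:-2,r1:-4,r2:0,r3:2,r4:-6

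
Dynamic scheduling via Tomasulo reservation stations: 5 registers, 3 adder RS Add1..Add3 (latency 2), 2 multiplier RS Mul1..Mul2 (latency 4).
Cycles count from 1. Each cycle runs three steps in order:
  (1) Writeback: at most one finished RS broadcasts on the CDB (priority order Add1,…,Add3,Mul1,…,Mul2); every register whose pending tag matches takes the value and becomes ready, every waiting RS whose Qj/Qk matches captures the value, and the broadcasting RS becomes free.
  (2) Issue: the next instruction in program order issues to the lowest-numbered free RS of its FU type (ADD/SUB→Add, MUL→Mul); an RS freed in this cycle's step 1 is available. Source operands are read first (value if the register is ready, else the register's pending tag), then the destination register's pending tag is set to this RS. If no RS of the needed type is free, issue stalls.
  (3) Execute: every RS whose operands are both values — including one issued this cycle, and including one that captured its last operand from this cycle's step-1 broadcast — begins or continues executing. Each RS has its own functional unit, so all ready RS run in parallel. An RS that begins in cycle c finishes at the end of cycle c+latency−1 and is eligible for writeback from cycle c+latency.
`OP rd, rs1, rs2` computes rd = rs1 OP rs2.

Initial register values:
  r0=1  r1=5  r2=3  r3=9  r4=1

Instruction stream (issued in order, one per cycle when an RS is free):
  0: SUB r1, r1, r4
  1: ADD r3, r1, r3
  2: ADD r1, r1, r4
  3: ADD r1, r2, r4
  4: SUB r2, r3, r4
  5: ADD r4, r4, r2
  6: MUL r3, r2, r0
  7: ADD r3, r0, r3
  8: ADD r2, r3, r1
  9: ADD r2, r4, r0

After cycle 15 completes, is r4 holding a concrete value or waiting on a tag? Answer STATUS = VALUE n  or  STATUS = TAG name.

STATUS = VALUE 13

c1: issue SUB r1<-Add1 | r0:1,r1:Add1,r2:3,r3:9,r4:1
c2: issue ADD r3<-Add2 | r0:1,r1:Add1,r2:3,r3:Add2,r4:1
c3: CDB Add1=4; issue ADD r1<-Add1 | r0:1,r1:Add1,r2:3,r3:Add2,r4:1
c4: issue ADD r1<-Add3 | r0:1,r1:Add3,r2:3,r3:Add2,r4:1
c5: CDB Add1=5; issue SUB r2<-Add1 | r0:1,r1:Add3,r2:Add1,r3:Add2,r4:1
c6: CDB Add2=13; issue ADD r4<-Add2 | r0:1,r1:Add3,r2:Add1,r3:13,r4:Add2
c7: CDB Add3=4; issue MUL r3<-Mul1 | r0:1,r1:4,r2:Add1,r3:Mul1,r4:Add2
c8: CDB Add1=12; issue ADD r3<-Add1 | r0:1,r1:4,r2:12,r3:Add1,r4:Add2
c9: issue ADD r2<-Add3 | r0:1,r1:4,r2:Add3,r3:Add1,r4:Add2
c10: CDB Add2=13; issue ADD r2<-Add2 | r0:1,r1:4,r2:Add2,r3:Add1,r4:13
c11: - | r0:1,r1:4,r2:Add2,r3:Add1,r4:13
c12: CDB Add2=14 | r0:1,r1:4,r2:14,r3:Add1,r4:13
c13: CDB Mul1=12 | r0:1,r1:4,r2:14,r3:Add1,r4:13
c14: - | r0:1,r1:4,r2:14,r3:Add1,r4:13
c15: CDB Add1=13 | r0:1,r1:4,r2:14,r3:13,r4:13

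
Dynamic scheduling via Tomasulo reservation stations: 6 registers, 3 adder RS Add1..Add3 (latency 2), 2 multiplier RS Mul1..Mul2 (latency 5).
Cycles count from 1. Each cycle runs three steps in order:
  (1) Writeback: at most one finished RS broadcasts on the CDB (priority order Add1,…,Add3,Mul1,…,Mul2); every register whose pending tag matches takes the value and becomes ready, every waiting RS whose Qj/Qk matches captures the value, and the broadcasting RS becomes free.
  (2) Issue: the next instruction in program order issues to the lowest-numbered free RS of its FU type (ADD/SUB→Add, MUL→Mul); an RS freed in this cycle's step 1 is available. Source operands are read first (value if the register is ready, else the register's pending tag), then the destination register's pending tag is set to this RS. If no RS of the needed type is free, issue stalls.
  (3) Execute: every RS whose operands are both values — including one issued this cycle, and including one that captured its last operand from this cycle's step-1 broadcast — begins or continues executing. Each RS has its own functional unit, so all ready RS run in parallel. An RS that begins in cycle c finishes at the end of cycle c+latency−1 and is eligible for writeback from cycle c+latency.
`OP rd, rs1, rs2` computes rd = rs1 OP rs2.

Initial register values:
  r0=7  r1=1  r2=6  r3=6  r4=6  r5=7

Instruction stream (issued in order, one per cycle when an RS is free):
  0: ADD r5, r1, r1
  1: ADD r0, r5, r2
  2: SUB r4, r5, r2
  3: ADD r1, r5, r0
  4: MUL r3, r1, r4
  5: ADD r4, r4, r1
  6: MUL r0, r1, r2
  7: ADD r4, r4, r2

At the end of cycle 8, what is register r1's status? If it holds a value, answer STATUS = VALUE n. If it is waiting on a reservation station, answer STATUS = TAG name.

STATUS = VALUE 10

  c1: issue ADD r5<-Add1  regs: r0:7,r1:1,r2:6,r3:6,r4:6,r5:Add1
  c2: issue ADD r0<-Add2  regs: r0:Add2,r1:1,r2:6,r3:6,r4:6,r5:Add1
  c3: CDB Add1=2; issue SUB r4<-Add1  regs: r0:Add2,r1:1,r2:6,r3:6,r4:Add1,r5:2
  c4: issue ADD r1<-Add3  regs: r0:Add2,r1:Add3,r2:6,r3:6,r4:Add1,r5:2
  c5: CDB Add1=-4; issue MUL r3<-Mul1  regs: r0:Add2,r1:Add3,r2:6,r3:Mul1,r4:-4,r5:2
  c6: CDB Add2=8; issue ADD r4<-Add1  regs: r0:8,r1:Add3,r2:6,r3:Mul1,r4:Add1,r5:2
  c7: issue MUL r0<-Mul2  regs: r0:Mul2,r1:Add3,r2:6,r3:Mul1,r4:Add1,r5:2
  c8: CDB Add3=10; issue ADD r4<-Add2  regs: r0:Mul2,r1:10,r2:6,r3:Mul1,r4:Add2,r5:2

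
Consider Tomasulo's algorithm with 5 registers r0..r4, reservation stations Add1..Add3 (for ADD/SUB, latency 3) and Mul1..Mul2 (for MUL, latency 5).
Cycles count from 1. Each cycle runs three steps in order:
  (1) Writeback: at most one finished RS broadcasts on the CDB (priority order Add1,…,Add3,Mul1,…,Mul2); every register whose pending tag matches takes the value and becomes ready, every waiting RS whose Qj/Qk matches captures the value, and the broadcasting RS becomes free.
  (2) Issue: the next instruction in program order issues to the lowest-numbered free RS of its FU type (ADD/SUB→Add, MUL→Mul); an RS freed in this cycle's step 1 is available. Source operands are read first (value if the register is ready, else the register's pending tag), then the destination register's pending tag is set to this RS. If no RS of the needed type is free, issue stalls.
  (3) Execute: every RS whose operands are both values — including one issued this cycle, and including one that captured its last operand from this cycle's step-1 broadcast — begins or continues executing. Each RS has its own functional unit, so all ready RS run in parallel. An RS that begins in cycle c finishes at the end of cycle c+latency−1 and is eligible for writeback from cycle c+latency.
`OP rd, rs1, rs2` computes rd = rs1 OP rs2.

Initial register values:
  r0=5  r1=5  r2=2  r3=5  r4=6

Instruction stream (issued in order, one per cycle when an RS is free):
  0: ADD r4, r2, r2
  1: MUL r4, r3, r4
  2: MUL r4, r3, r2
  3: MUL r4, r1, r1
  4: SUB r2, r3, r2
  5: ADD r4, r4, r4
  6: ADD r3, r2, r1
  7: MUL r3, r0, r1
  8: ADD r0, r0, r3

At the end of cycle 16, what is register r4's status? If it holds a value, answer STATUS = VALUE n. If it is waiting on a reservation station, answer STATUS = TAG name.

  c1: issue ADD r4<-Add1  regs: r0:5,r1:5,r2:2,r3:5,r4:Add1
  c2: issue MUL r4<-Mul1  regs: r0:5,r1:5,r2:2,r3:5,r4:Mul1
  c3: issue MUL r4<-Mul2  regs: r0:5,r1:5,r2:2,r3:5,r4:Mul2
  c4: CDB Add1=4; stall  regs: r0:5,r1:5,r2:2,r3:5,r4:Mul2
  c5: stall  regs: r0:5,r1:5,r2:2,r3:5,r4:Mul2
  c6: stall  regs: r0:5,r1:5,r2:2,r3:5,r4:Mul2
  c7: stall  regs: r0:5,r1:5,r2:2,r3:5,r4:Mul2
  c8: CDB Mul2=10; issue MUL r4<-Mul2  regs: r0:5,r1:5,r2:2,r3:5,r4:Mul2
  c9: CDB Mul1=20; issue SUB r2<-Add1  regs: r0:5,r1:5,r2:Add1,r3:5,r4:Mul2
  c10: issue ADD r4<-Add2  regs: r0:5,r1:5,r2:Add1,r3:5,r4:Add2
  c11: issue ADD r3<-Add3  regs: r0:5,r1:5,r2:Add1,r3:Add3,r4:Add2
  c12: CDB Add1=3; issue MUL r3<-Mul1  regs: r0:5,r1:5,r2:3,r3:Mul1,r4:Add2
  c13: CDB Mul2=25; issue ADD r0<-Add1  regs: r0:Add1,r1:5,r2:3,r3:Mul1,r4:Add2
  c14: -  regs: r0:Add1,r1:5,r2:3,r3:Mul1,r4:Add2
  c15: CDB Add3=8  regs: r0:Add1,r1:5,r2:3,r3:Mul1,r4:Add2
  c16: CDB Add2=50  regs: r0:Add1,r1:5,r2:3,r3:Mul1,r4:50

STATUS = VALUE 50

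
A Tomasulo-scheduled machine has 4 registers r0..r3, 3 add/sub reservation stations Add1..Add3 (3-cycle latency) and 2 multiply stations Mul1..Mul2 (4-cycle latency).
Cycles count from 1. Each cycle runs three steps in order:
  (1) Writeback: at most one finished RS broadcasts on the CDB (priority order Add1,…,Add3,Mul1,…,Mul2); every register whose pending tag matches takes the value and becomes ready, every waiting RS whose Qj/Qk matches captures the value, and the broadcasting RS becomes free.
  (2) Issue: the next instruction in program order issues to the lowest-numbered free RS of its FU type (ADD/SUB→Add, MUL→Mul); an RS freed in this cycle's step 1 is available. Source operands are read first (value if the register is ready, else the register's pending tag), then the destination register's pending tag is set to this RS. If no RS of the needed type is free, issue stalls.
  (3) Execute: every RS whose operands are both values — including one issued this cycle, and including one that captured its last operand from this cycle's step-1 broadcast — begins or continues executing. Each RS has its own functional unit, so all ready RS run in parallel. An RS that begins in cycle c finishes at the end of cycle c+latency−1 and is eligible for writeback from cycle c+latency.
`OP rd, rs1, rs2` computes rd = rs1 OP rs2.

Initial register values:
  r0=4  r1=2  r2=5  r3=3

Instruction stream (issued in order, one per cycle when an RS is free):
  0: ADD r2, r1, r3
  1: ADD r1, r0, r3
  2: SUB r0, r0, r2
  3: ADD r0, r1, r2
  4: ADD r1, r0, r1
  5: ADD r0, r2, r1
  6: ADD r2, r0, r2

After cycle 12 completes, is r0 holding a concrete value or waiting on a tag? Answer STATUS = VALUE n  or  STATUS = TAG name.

STATUS = TAG Add3

cycle 1: issue ADD r2<-Add1 // r0:4,r1:2,r2:Add1,r3:3
cycle 2: issue ADD r1<-Add2 // r0:4,r1:Add2,r2:Add1,r3:3
cycle 3: issue SUB r0<-Add3 // r0:Add3,r1:Add2,r2:Add1,r3:3
cycle 4: CDB Add1=5; issue ADD r0<-Add1 // r0:Add1,r1:Add2,r2:5,r3:3
cycle 5: CDB Add2=7; issue ADD r1<-Add2 // r0:Add1,r1:Add2,r2:5,r3:3
cycle 6: stall // r0:Add1,r1:Add2,r2:5,r3:3
cycle 7: CDB Add3=-1; issue ADD r0<-Add3 // r0:Add3,r1:Add2,r2:5,r3:3
cycle 8: CDB Add1=12; issue ADD r2<-Add1 // r0:Add3,r1:Add2,r2:Add1,r3:3
cycle 9: - // r0:Add3,r1:Add2,r2:Add1,r3:3
cycle 10: - // r0:Add3,r1:Add2,r2:Add1,r3:3
cycle 11: CDB Add2=19 // r0:Add3,r1:19,r2:Add1,r3:3
cycle 12: - // r0:Add3,r1:19,r2:Add1,r3:3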